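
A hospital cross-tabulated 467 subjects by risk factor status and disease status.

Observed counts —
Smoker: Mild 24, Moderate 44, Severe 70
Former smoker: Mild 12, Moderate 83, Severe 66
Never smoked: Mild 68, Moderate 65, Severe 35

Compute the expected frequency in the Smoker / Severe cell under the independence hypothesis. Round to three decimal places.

50.531

Row total (Smoker) = 138; column total (Severe) = 171; grand total N = 467.
Expected count = (row total × column total) / N = 138 × 171 / 467 = 50.531.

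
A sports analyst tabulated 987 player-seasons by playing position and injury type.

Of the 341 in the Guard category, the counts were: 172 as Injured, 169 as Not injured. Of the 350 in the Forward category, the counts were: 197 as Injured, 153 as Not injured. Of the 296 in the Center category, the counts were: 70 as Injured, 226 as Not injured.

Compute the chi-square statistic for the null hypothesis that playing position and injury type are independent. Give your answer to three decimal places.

76.672

Row totals: 341, 350, 296. Column totals: 439, 548. Grand total N = 987.
Expected counts (row total × column total / N):
  Guard, Injured: 341×439/987 = 151.6707
  Guard, Not injured: 341×548/987 = 189.3293
  Forward, Injured: 350×439/987 = 155.6738
  Forward, Not injured: 350×548/987 = 194.3262
  Center, Injured: 296×439/987 = 131.6555
  Center, Not injured: 296×548/987 = 164.3445
Contributions (O − E)²/E:
  (172 − 151.6707)²/151.6707 = 2.7249
  (169 − 189.3293)²/189.3293 = 2.1829
  (197 − 155.6738)²/155.6738 = 10.9707
  (153 − 194.3262)²/194.3262 = 8.7886
  (70 − 131.6555)²/131.6555 = 28.8738
  (226 − 164.3445)²/164.3445 = 23.1307
χ² = 2.7249 + 2.1829 + 10.9707 + 8.7886 + 28.8738 + 23.1307 = 76.672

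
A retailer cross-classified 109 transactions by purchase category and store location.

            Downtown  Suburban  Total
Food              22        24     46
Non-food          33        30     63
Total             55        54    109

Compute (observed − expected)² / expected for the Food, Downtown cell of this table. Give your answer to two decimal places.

Row total (Food) = 46; column total (Downtown) = 55; N = 109.
Expected count E = 46 × 55 / 109 = 23.211.
Contribution = (O − E)²/E = (22 − 23.211)² / 23.211 = 0.06.

0.06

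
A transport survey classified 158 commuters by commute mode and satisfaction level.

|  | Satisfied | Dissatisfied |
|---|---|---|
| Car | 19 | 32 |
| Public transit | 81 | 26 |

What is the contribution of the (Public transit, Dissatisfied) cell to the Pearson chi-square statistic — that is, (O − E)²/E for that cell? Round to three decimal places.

4.489

Row total (Public transit) = 107; column total (Dissatisfied) = 58; N = 158.
Expected count E = 107 × 58 / 158 = 39.2785.
Contribution = (O − E)²/E = (26 − 39.2785)² / 39.2785 = 4.489.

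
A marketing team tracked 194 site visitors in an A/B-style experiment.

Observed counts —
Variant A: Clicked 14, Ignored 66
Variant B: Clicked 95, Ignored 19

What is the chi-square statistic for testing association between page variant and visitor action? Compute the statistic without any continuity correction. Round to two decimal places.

82.76

Row totals: 80, 114. Column totals: 109, 85. Grand total N = 194.
Expected counts (row total × column total / N):
  Variant A, Clicked: 80×109/194 = 44.9485
  Variant A, Ignored: 80×85/194 = 35.0515
  Variant B, Clicked: 114×109/194 = 64.0515
  Variant B, Ignored: 114×85/194 = 49.9485
Contributions (O − E)²/E:
  (14 − 44.9485)²/44.9485 = 21.3090
  (66 − 35.0515)²/35.0515 = 27.3258
  (95 − 64.0515)²/64.0515 = 14.9537
  (19 − 49.9485)²/49.9485 = 19.1759
χ² = 21.3090 + 27.3258 + 14.9537 + 19.1759 = 82.76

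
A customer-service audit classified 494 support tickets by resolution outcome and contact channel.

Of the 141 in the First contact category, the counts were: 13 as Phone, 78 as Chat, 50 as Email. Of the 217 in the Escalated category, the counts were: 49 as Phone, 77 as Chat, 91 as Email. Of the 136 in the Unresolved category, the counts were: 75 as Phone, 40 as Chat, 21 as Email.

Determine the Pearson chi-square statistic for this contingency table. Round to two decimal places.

88.01

Row totals: 141, 217, 136. Column totals: 137, 195, 162. Grand total N = 494.
Expected counts (row total × column total / N):
  First contact, Phone: 141×137/494 = 39.1032
  First contact, Chat: 141×195/494 = 55.6579
  First contact, Email: 141×162/494 = 46.2389
  Escalated, Phone: 217×137/494 = 60.1802
  Escalated, Chat: 217×195/494 = 85.6579
  Escalated, Email: 217×162/494 = 71.1619
  Unresolved, Phone: 136×137/494 = 37.7166
  Unresolved, Chat: 136×195/494 = 53.6842
  Unresolved, Email: 136×162/494 = 44.5992
Contributions (O − E)²/E:
  (13 − 39.1032)²/39.1032 = 17.4251
  (78 − 55.6579)²/55.6579 = 8.9685
  (50 − 46.2389)²/46.2389 = 0.3059
  (49 − 60.1802)²/60.1802 = 2.0770
  (77 − 85.6579)²/85.6579 = 0.8751
  (91 − 71.1619)²/71.1619 = 5.5303
  (75 − 37.7166)²/37.7166 = 36.8552
  (40 − 53.6842)²/53.6842 = 3.4881
  (21 − 44.5992)²/44.5992 = 12.4873
χ² = 17.4251 + 8.9685 + 0.3059 + 2.0770 + 0.8751 + 5.5303 + 36.8552 + 3.4881 + 12.4873 = 88.01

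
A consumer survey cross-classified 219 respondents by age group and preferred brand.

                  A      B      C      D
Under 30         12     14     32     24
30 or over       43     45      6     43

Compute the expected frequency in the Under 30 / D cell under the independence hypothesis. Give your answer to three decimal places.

Row total (Under 30) = 82; column total (D) = 67; grand total N = 219.
Expected count = (row total × column total) / N = 82 × 67 / 219 = 25.087.

25.087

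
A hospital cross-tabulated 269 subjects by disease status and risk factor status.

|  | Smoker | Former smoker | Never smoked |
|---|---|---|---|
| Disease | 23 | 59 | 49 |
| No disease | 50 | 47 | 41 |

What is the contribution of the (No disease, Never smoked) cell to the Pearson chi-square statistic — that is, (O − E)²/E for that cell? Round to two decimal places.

0.58

Row total (No disease) = 138; column total (Never smoked) = 90; N = 269.
Expected count E = 138 × 90 / 269 = 46.171.
Contribution = (O − E)²/E = (41 − 46.171)² / 46.171 = 0.58.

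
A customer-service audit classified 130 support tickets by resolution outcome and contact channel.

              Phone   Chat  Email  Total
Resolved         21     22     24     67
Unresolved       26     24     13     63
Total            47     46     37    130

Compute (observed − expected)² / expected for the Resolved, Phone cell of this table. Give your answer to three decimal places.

0.429

Row total (Resolved) = 67; column total (Phone) = 47; N = 130.
Expected count E = 67 × 47 / 130 = 24.2231.
Contribution = (O − E)²/E = (21 − 24.2231)² / 24.2231 = 0.429.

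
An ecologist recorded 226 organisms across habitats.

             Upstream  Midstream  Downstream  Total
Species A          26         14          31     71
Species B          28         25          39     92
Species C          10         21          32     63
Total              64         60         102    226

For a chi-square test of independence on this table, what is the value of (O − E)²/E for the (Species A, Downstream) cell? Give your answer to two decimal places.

Row total (Species A) = 71; column total (Downstream) = 102; N = 226.
Expected count E = 71 × 102 / 226 = 32.044.
Contribution = (O − E)²/E = (31 − 32.044)² / 32.044 = 0.03.

0.03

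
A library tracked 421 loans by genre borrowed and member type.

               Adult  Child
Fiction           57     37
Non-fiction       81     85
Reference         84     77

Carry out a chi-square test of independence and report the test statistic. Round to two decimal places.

3.41

Row totals: 94, 166, 161. Column totals: 222, 199. Grand total N = 421.
Expected counts (row total × column total / N):
  Fiction, Adult: 94×222/421 = 49.568
  Fiction, Child: 94×199/421 = 44.432
  Non-fiction, Adult: 166×222/421 = 87.534
  Non-fiction, Child: 166×199/421 = 78.466
  Reference, Adult: 161×222/421 = 84.898
  Reference, Child: 161×199/421 = 76.102
Contributions (O − E)²/E:
  (57 − 49.568)²/49.568 = 1.1143
  (37 − 44.432)²/44.432 = 1.2431
  (81 − 87.534)²/87.534 = 0.4877
  (85 − 78.466)²/78.466 = 0.5441
  (84 − 84.898)²/84.898 = 0.0095
  (77 − 76.102)²/76.102 = 0.0106
χ² = 1.1143 + 1.2431 + 0.4877 + 0.5441 + 0.0095 + 0.0106 = 3.41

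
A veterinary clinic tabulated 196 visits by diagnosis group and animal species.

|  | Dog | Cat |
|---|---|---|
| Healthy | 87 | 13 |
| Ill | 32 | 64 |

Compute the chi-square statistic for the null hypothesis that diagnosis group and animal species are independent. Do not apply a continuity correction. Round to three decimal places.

59.142

Row totals: 100, 96. Column totals: 119, 77. Grand total N = 196.
Expected counts (row total × column total / N):
  Healthy, Dog: 100×119/196 = 60.7143
  Healthy, Cat: 100×77/196 = 39.2857
  Ill, Dog: 96×119/196 = 58.2857
  Ill, Cat: 96×77/196 = 37.7143
Contributions (O − E)²/E:
  (87 − 60.7143)²/60.7143 = 11.3802
  (13 − 39.2857)²/39.2857 = 17.5875
  (32 − 58.2857)²/58.2857 = 11.8543
  (64 − 37.7143)²/37.7143 = 18.3203
χ² = 11.3802 + 17.5875 + 11.8543 + 18.3203 = 59.142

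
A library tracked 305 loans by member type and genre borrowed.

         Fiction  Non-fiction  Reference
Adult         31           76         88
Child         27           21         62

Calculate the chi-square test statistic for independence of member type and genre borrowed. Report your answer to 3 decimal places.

13.314

Row totals: 195, 110. Column totals: 58, 97, 150. Grand total N = 305.
Expected counts (row total × column total / N):
  Adult, Fiction: 195×58/305 = 37.0820
  Adult, Non-fiction: 195×97/305 = 62.0164
  Adult, Reference: 195×150/305 = 95.9016
  Child, Fiction: 110×58/305 = 20.9180
  Child, Non-fiction: 110×97/305 = 34.9836
  Child, Reference: 110×150/305 = 54.0984
Contributions (O − E)²/E:
  (31 − 37.0820)²/37.0820 = 0.9975
  (76 − 62.0164)²/62.0164 = 3.1531
  (88 − 95.9016)²/95.9016 = 0.6510
  (27 − 20.9180)²/20.9180 = 1.7684
  (21 − 34.9836)²/34.9836 = 5.5895
  (62 − 54.0984)²/54.0984 = 1.1541
χ² = 0.9975 + 3.1531 + 0.6510 + 1.7684 + 5.5895 + 1.1541 = 13.314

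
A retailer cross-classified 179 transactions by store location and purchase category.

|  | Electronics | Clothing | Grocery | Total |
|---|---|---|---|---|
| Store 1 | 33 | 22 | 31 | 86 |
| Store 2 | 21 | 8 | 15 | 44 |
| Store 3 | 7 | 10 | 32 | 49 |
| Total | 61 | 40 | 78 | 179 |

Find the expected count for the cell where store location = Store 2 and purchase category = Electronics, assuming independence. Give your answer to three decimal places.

14.994

Row total (Store 2) = 44; column total (Electronics) = 61; grand total N = 179.
Expected count = (row total × column total) / N = 44 × 61 / 179 = 14.994.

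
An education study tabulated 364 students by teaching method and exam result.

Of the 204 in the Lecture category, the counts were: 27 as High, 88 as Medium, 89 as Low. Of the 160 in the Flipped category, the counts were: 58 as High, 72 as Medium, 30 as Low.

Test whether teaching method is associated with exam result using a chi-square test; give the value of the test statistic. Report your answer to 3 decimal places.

37.386

Row totals: 204, 160. Column totals: 85, 160, 119. Grand total N = 364.
Expected counts (row total × column total / N):
  Lecture, High: 204×85/364 = 47.63736
  Lecture, Medium: 204×160/364 = 89.67033
  Lecture, Low: 204×119/364 = 66.69231
  Flipped, High: 160×85/364 = 37.36264
  Flipped, Medium: 160×160/364 = 70.32967
  Flipped, Low: 160×119/364 = 52.30769
Contributions (O − E)²/E:
  (27 − 47.63736)²/47.63736 = 8.9405
  (88 − 89.67033)²/89.67033 = 0.0311
  (89 − 66.69231)²/66.69231 = 7.4616
  (58 − 37.36264)²/37.36264 = 11.3991
  (72 − 70.32967)²/70.32967 = 0.0397
  (30 − 52.30769)²/52.30769 = 9.5136
χ² = 8.9405 + 0.0311 + 7.4616 + 11.3991 + 0.0397 + 9.5136 = 37.386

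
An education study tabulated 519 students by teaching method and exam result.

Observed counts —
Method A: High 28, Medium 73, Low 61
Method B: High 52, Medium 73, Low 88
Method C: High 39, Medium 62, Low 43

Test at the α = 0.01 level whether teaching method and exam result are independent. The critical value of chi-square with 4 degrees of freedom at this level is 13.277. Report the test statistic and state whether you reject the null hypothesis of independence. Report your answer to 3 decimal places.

Row totals: 162, 213, 144. Column totals: 119, 208, 192. Grand total N = 519.
Expected counts (row total × column total / N):
  Method A, High: 162×119/519 = 37.1445
  Method A, Medium: 162×208/519 = 64.9249
  Method A, Low: 162×192/519 = 59.9306
  Method B, High: 213×119/519 = 48.8382
  Method B, Medium: 213×208/519 = 85.3642
  Method B, Low: 213×192/519 = 78.7977
  Method C, High: 144×119/519 = 33.0173
  Method C, Medium: 144×208/519 = 57.7110
  Method C, Low: 144×192/519 = 53.2717
Contributions (O − E)²/E:
  (28 − 37.1445)²/37.1445 = 2.2513
  (73 − 64.9249)²/64.9249 = 1.0043
  (61 − 59.9306)²/59.9306 = 0.0191
  (52 − 48.8382)²/48.8382 = 0.2047
  (73 − 85.3642)²/85.3642 = 1.7908
  (88 − 78.7977)²/78.7977 = 1.0747
  (39 − 33.0173)²/33.0173 = 1.0841
  (62 − 57.7110)²/57.7110 = 0.3188
  (43 − 53.2717)²/53.2717 = 1.9806
χ² = 2.2513 + 1.0043 + 0.0191 + 0.2047 + 1.7908 + 1.0747 + 1.0841 + 0.3188 + 1.9806 = 9.728
df = (3−1)(3−1) = 4. Since 9.728 < 13.277, fail to reject the null hypothesis of independence at α = 0.01.

9.728; fail to reject H₀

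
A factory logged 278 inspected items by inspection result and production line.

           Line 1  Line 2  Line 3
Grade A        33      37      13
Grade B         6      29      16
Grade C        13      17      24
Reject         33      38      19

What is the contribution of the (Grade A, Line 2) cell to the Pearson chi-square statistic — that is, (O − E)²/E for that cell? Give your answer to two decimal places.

Row total (Grade A) = 83; column total (Line 2) = 121; N = 278.
Expected count E = 83 × 121 / 278 = 36.1259.
Contribution = (O − E)²/E = (37 − 36.1259)² / 36.1259 = 0.02.

0.02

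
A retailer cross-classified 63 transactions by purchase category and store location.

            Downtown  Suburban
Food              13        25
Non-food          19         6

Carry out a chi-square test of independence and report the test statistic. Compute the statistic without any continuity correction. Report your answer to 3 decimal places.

Row totals: 38, 25. Column totals: 32, 31. Grand total N = 63.
Expected counts (row total × column total / N):
  Food, Downtown: 38×32/63 = 19.3016
  Food, Suburban: 38×31/63 = 18.6984
  Non-food, Downtown: 25×32/63 = 12.6984
  Non-food, Suburban: 25×31/63 = 12.3016
Contributions (O − E)²/E:
  (13 − 19.3016)²/19.3016 = 2.0574
  (25 − 18.6984)²/18.6984 = 2.1237
  (19 − 12.6984)²/12.6984 = 3.1272
  (6 − 12.3016)²/12.3016 = 3.2280
χ² = 2.0574 + 2.1237 + 3.1272 + 3.2280 = 10.536

10.536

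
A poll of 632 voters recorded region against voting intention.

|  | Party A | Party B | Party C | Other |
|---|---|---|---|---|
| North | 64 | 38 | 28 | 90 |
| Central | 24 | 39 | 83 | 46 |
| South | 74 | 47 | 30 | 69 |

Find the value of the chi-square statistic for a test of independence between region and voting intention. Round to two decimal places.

Row totals: 220, 192, 220. Column totals: 162, 124, 141, 205. Grand total N = 632.
Expected counts (row total × column total / N):
  North, Party A: 220×162/632 = 56.3924
  North, Party B: 220×124/632 = 43.1646
  North, Party C: 220×141/632 = 49.0823
  North, Other: 220×205/632 = 71.3608
  Central, Party A: 192×162/632 = 49.2152
  Central, Party B: 192×124/632 = 37.6709
  Central, Party C: 192×141/632 = 42.8354
  Central, Other: 192×205/632 = 62.2785
  South, Party A: 220×162/632 = 56.3924
  South, Party B: 220×124/632 = 43.1646
  South, Party C: 220×141/632 = 49.0823
  South, Other: 220×205/632 = 71.3608
Contributions (O − E)²/E:
  (64 − 56.3924)²/56.3924 = 1.0263
  (38 − 43.1646)²/43.1646 = 0.6179
  (28 − 49.0823)²/49.0823 = 9.0555
  (90 − 71.3608)²/71.3608 = 4.8685
  (24 − 49.2152)²/49.2152 = 12.9189
  (39 − 37.6709)²/37.6709 = 0.0469
  (83 − 42.8354)²/42.8354 = 37.6603
  (46 − 62.2785)²/62.2785 = 4.2549
  (74 − 56.3924)²/56.3924 = 5.4977
  (47 − 43.1646)²/43.1646 = 0.3408
  (30 − 49.0823)²/49.0823 = 7.4188
  (69 − 71.3608)²/71.3608 = 0.0781
χ² = 1.0263 + 0.6179 + 9.0555 + 4.8685 + 12.9189 + 0.0469 + 37.6603 + 4.2549 + 5.4977 + 0.3408 + 7.4188 + 0.0781 = 83.78

83.78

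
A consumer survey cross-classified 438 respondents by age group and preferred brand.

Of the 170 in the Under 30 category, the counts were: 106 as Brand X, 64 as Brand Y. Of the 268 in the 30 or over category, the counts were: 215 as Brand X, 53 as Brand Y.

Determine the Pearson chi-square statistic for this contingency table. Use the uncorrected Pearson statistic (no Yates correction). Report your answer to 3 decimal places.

16.969

Row totals: 170, 268. Column totals: 321, 117. Grand total N = 438.
Expected counts (row total × column total / N):
  Under 30, Brand X: 170×321/438 = 124.5890
  Under 30, Brand Y: 170×117/438 = 45.4110
  30 or over, Brand X: 268×321/438 = 196.4110
  30 or over, Brand Y: 268×117/438 = 71.5890
Contributions (O − E)²/E:
  (106 − 124.5890)²/124.5890 = 2.7735
  (64 − 45.4110)²/45.4110 = 7.6094
  (215 − 196.4110)²/196.4110 = 1.7593
  (53 − 71.5890)²/71.5890 = 4.8269
χ² = 2.7735 + 7.6094 + 1.7593 + 4.8269 = 16.969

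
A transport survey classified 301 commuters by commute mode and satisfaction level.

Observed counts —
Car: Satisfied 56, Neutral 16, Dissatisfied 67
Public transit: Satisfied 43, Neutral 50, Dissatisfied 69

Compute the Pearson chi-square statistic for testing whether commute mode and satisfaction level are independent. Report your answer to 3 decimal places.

17.597

Row totals: 139, 162. Column totals: 99, 66, 136. Grand total N = 301.
Expected counts (row total × column total / N):
  Car, Satisfied: 139×99/301 = 45.7176
  Car, Neutral: 139×66/301 = 30.4784
  Car, Dissatisfied: 139×136/301 = 62.8040
  Public transit, Satisfied: 162×99/301 = 53.2824
  Public transit, Neutral: 162×66/301 = 35.5216
  Public transit, Dissatisfied: 162×136/301 = 73.1960
Contributions (O − E)²/E:
  (56 − 45.7176)²/45.7176 = 2.3126
  (16 − 30.4784)²/30.4784 = 6.8778
  (67 − 62.8040)²/62.8040 = 0.2803
  (43 − 53.2824)²/53.2824 = 1.9843
  (50 − 35.5216)²/35.5216 = 5.9013
  (69 − 73.1960)²/73.1960 = 0.2405
χ² = 2.3126 + 6.8778 + 0.2803 + 1.9843 + 5.9013 + 0.2405 = 17.597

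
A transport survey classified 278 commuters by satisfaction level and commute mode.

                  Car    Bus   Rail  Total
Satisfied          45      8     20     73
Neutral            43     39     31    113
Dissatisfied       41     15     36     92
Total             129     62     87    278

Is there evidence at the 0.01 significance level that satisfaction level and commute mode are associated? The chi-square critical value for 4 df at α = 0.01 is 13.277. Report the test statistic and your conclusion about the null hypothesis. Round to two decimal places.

Grand total N = 278.
Expected counts (row total × column total / N):
  Satisfied, Car: 73×129/278 = 33.8741
  Satisfied, Bus: 73×62/278 = 16.2806
  Satisfied, Rail: 73×87/278 = 22.8453
  Neutral, Car: 113×129/278 = 52.4353
  Neutral, Bus: 113×62/278 = 25.2014
  Neutral, Rail: 113×87/278 = 35.3633
  Dissatisfied, Car: 92×129/278 = 42.6906
  Dissatisfied, Bus: 92×62/278 = 20.5180
  Dissatisfied, Rail: 92×87/278 = 28.7914
Contributions (O − E)²/E:
  (45 − 33.8741)²/33.8741 = 3.6543
  (8 − 16.2806)²/16.2806 = 4.2117
  (20 − 22.8453)²/22.8453 = 0.3544
  (43 − 52.4353)²/52.4353 = 1.6978
  (39 − 25.2014)²/25.2014 = 7.5552
  (31 − 35.3633)²/35.3633 = 0.5384
  (41 − 42.6906)²/42.6906 = 0.0669
  (15 − 20.5180)²/20.5180 = 1.4840
  (36 − 28.7914)²/28.7914 = 1.8048
χ² = 3.6543 + 4.2117 + 0.3544 + 1.6978 + 7.5552 + 0.5384 + 0.0669 + 1.4840 + 1.8048 = 21.37
df = (3−1)(3−1) = 4. Since 21.37 > 13.277, reject the null hypothesis of independence at α = 0.01.

21.37; reject H₀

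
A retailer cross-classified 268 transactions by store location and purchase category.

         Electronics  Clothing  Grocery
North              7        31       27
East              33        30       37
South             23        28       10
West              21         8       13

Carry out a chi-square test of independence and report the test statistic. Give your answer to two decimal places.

Row totals: 65, 100, 61, 42. Column totals: 84, 97, 87. Grand total N = 268.
Expected counts (row total × column total / N):
  North, Electronics: 65×84/268 = 20.373
  North, Clothing: 65×97/268 = 23.526
  North, Grocery: 65×87/268 = 21.101
  East, Electronics: 100×84/268 = 31.343
  East, Clothing: 100×97/268 = 36.194
  East, Grocery: 100×87/268 = 32.463
  South, Electronics: 61×84/268 = 19.119
  South, Clothing: 61×97/268 = 22.078
  South, Grocery: 61×87/268 = 19.802
  West, Electronics: 42×84/268 = 13.164
  West, Clothing: 42×97/268 = 15.201
  West, Grocery: 42×87/268 = 13.634
Contributions (O − E)²/E:
  (7 − 20.373)²/20.373 = 8.7781
  (31 − 23.526)²/23.526 = 2.3744
  (27 − 21.101)²/21.101 = 1.6491
  (33 − 31.343)²/31.343 = 0.0876
  (30 − 36.194)²/36.194 = 1.0600
  (37 − 32.463)²/32.463 = 0.6341
  (23 − 19.119)²/19.119 = 0.7878
  (28 − 22.078)²/22.078 = 1.5885
  (10 − 19.802)²/19.802 = 4.8520
  (21 − 13.164)²/13.164 = 4.6645
  (8 − 15.201)²/15.201 = 3.4112
  (13 − 13.634)²/13.634 = 0.0295
χ² = 8.7781 + 2.3744 + 1.6491 + 0.0876 + 1.0600 + 0.6341 + 0.7878 + 1.5885 + 4.8520 + 4.6645 + 3.4112 + 0.0295 = 29.92

29.92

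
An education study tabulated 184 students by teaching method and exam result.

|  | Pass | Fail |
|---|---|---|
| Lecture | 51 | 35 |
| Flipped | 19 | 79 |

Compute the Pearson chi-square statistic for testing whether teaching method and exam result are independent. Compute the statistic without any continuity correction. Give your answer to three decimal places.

30.960

Row totals: 86, 98. Column totals: 70, 114. Grand total N = 184.
Expected counts (row total × column total / N):
  Lecture, Pass: 86×70/184 = 32.7174
  Lecture, Fail: 86×114/184 = 53.2826
  Flipped, Pass: 98×70/184 = 37.2826
  Flipped, Fail: 98×114/184 = 60.7174
Contributions (O − E)²/E:
  (51 − 32.7174)²/32.7174 = 10.2164
  (35 − 53.2826)²/53.2826 = 6.2732
  (19 − 37.2826)²/37.2826 = 8.9654
  (79 − 60.7174)²/60.7174 = 5.5051
χ² = 10.2164 + 6.2732 + 8.9654 + 5.5051 = 30.960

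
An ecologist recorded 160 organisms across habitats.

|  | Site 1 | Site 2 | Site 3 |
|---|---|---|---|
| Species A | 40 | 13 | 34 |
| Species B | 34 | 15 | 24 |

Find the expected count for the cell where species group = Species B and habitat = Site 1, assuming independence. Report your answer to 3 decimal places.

Row total (Species B) = 73; column total (Site 1) = 74; grand total N = 160.
Expected count = (row total × column total) / N = 73 × 74 / 160 = 33.763.

33.763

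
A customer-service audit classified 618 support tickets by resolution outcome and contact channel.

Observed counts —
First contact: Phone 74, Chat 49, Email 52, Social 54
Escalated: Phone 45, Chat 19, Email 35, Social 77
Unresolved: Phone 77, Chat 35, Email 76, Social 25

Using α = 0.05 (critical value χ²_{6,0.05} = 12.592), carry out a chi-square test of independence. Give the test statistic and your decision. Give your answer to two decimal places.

Row totals: 229, 176, 213. Column totals: 196, 103, 163, 156. Grand total N = 618.
Expected counts (row total × column total / N):
  First contact, Phone: 229×196/618 = 72.628
  First contact, Chat: 229×103/618 = 38.167
  First contact, Email: 229×163/618 = 60.400
  First contact, Social: 229×156/618 = 57.806
  Escalated, Phone: 176×196/618 = 55.819
  Escalated, Chat: 176×103/618 = 29.333
  Escalated, Email: 176×163/618 = 46.421
  Escalated, Social: 176×156/618 = 44.427
  Unresolved, Phone: 213×196/618 = 67.553
  Unresolved, Chat: 213×103/618 = 35.500
  Unresolved, Email: 213×163/618 = 56.180
  Unresolved, Social: 213×156/618 = 53.767
Contributions (O − E)²/E:
  (74 − 72.628)²/72.628 = 0.0259
  (49 − 38.167)²/38.167 = 3.0747
  (52 − 60.400)²/60.400 = 1.1682
  (54 − 57.806)²/57.806 = 0.2506
  (45 − 55.819)²/55.819 = 2.0970
  (19 − 29.333)²/29.333 = 3.6400
  (35 − 46.421)²/46.421 = 2.8099
  (77 − 44.427)²/44.427 = 23.8819
  (77 − 67.553)²/67.553 = 1.3211
  (35 − 35.500)²/35.500 = 0.0070
  (76 − 56.180)²/56.180 = 6.9924
  (25 − 53.767)²/53.767 = 15.3912
χ² = 0.0259 + 3.0747 + 1.1682 + 0.2506 + 2.0970 + 3.6400 + 2.8099 + 23.8819 + 1.3211 + 0.0070 + 6.9924 + 15.3912 = 60.66
df = (3−1)(4−1) = 6. Since 60.66 > 12.592, reject the null hypothesis of independence at α = 0.05.

60.66; reject H₀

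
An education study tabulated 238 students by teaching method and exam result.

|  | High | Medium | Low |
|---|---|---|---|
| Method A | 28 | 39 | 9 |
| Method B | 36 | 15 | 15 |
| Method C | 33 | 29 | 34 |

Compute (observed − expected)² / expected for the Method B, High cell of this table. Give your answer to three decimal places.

Row total (Method B) = 66; column total (High) = 97; N = 238.
Expected count E = 66 × 97 / 238 = 26.8992.
Contribution = (O − E)²/E = (36 − 26.8992)² / 26.8992 = 3.079.

3.079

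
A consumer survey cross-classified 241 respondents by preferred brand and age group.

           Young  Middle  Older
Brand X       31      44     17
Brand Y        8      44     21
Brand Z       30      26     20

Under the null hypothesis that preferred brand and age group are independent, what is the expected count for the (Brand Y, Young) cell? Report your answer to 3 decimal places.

20.900

Row total (Brand Y) = 73; column total (Young) = 69; grand total N = 241.
Expected count = (row total × column total) / N = 73 × 69 / 241 = 20.900.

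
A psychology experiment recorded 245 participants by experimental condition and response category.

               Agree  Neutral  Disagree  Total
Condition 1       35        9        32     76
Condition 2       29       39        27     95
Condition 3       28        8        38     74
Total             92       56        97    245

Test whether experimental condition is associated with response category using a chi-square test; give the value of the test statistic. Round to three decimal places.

Grand total N = 245.
Expected counts (row total × column total / N):
  Condition 1, Agree: 76×92/245 = 28.5388
  Condition 1, Neutral: 76×56/245 = 17.3714
  Condition 1, Disagree: 76×97/245 = 30.0898
  Condition 2, Agree: 95×92/245 = 35.6735
  Condition 2, Neutral: 95×56/245 = 21.7143
  Condition 2, Disagree: 95×97/245 = 37.6122
  Condition 3, Agree: 74×92/245 = 27.7878
  Condition 3, Neutral: 74×56/245 = 16.9143
  Condition 3, Disagree: 74×97/245 = 29.2980
Contributions (O − E)²/E:
  (35 − 28.5388)²/28.5388 = 1.4628
  (9 − 17.3714)²/17.3714 = 4.0342
  (32 − 30.0898)²/30.0898 = 0.1213
  (29 − 35.6735)²/35.6735 = 1.2484
  (39 − 21.7143)²/21.7143 = 13.7603
  (27 − 37.6122)²/37.6122 = 2.9942
  (28 − 27.7878)²/27.7878 = 0.0016
  (8 − 16.9143)²/16.9143 = 4.6981
  (38 − 29.2980)²/29.2980 = 2.5846
χ² = 1.4628 + 4.0342 + 0.1213 + 1.2484 + 13.7603 + 2.9942 + 0.0016 + 4.6981 + 2.5846 = 30.906

30.906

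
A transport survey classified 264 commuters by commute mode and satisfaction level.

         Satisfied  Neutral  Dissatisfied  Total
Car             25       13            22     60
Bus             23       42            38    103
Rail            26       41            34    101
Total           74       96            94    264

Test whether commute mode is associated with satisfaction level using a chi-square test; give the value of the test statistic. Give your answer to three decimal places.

10.150

Grand total N = 264.
Expected counts (row total × column total / N):
  Car, Satisfied: 60×74/264 = 16.8182
  Car, Neutral: 60×96/264 = 21.8182
  Car, Dissatisfied: 60×94/264 = 21.3636
  Bus, Satisfied: 103×74/264 = 28.8712
  Bus, Neutral: 103×96/264 = 37.4545
  Bus, Dissatisfied: 103×94/264 = 36.6742
  Rail, Satisfied: 101×74/264 = 28.3106
  Rail, Neutral: 101×96/264 = 36.7273
  Rail, Dissatisfied: 101×94/264 = 35.9621
Contributions (O − E)²/E:
  (25 − 16.8182)²/16.8182 = 3.9803
  (13 − 21.8182)²/21.8182 = 3.5640
  (22 − 21.3636)²/21.3636 = 0.0190
  (23 − 28.8712)²/28.8712 = 1.1940
  (42 − 37.4545)²/37.4545 = 0.5516
  (38 − 36.6742)²/36.6742 = 0.0479
  (26 − 28.3106)²/28.3106 = 0.1886
  (41 − 36.7273)²/36.7273 = 0.4971
  (34 − 35.9621)²/35.9621 = 0.1071
χ² = 3.9803 + 3.5640 + 0.0190 + 1.1940 + 0.5516 + 0.0479 + 0.1886 + 0.4971 + 0.1071 = 10.150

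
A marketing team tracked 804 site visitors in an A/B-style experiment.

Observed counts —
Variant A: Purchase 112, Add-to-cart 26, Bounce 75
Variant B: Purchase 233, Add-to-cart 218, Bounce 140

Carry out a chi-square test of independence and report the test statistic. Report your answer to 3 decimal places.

Row totals: 213, 591. Column totals: 345, 244, 215. Grand total N = 804.
Expected counts (row total × column total / N):
  Variant A, Purchase: 213×345/804 = 91.3993
  Variant A, Add-to-cart: 213×244/804 = 64.6418
  Variant A, Bounce: 213×215/804 = 56.9590
  Variant B, Purchase: 591×345/804 = 253.6007
  Variant B, Add-to-cart: 591×244/804 = 179.3582
  Variant B, Bounce: 591×215/804 = 158.0410
Contributions (O − E)²/E:
  (112 − 91.3993)²/91.3993 = 4.6432
  (26 − 64.6418)²/64.6418 = 23.0994
  (75 − 56.9590)²/56.9590 = 5.7142
  (233 − 253.6007)²/253.6007 = 1.6735
  (218 − 179.3582)²/179.3582 = 8.3252
  (140 − 158.0410)²/158.0410 = 2.0595
χ² = 4.6432 + 23.0994 + 5.7142 + 1.6735 + 8.3252 + 2.0595 = 45.515

45.515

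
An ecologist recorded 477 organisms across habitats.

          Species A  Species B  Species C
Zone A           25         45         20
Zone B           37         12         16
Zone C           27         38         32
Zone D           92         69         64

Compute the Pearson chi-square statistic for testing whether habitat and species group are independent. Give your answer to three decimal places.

Row totals: 90, 65, 97, 225. Column totals: 181, 164, 132. Grand total N = 477.
Expected counts (row total × column total / N):
  Zone A, Species A: 90×181/477 = 34.1509
  Zone A, Species B: 90×164/477 = 30.9434
  Zone A, Species C: 90×132/477 = 24.9057
  Zone B, Species A: 65×181/477 = 24.6646
  Zone B, Species B: 65×164/477 = 22.3480
  Zone B, Species C: 65×132/477 = 17.9874
  Zone C, Species A: 97×181/477 = 36.8071
  Zone C, Species B: 97×164/477 = 33.3501
  Zone C, Species C: 97×132/477 = 26.8428
  Zone D, Species A: 225×181/477 = 85.3774
  Zone D, Species B: 225×164/477 = 77.3585
  Zone D, Species C: 225×132/477 = 62.2642
Contributions (O − E)²/E:
  (25 − 34.1509)²/34.1509 = 2.4520
  (45 − 30.9434)²/30.9434 = 6.3855
  (20 − 24.9057)²/24.9057 = 0.9663
  (37 − 24.6646)²/24.6646 = 6.1693
  (12 − 22.3480)²/22.3480 = 4.7915
  (16 − 17.9874)²/17.9874 = 0.2196
  (27 − 36.8071)²/36.8071 = 2.6131
  (38 − 33.3501)²/33.3501 = 0.6483
  (32 − 26.8428)²/26.8428 = 0.9908
  (92 − 85.3774)²/85.3774 = 0.5137
  (69 − 77.3585)²/77.3585 = 0.9031
  (64 − 62.2642)²/62.2642 = 0.0484
χ² = 2.4520 + 6.3855 + 0.9663 + 6.1693 + 4.7915 + 0.2196 + 2.6131 + 0.6483 + 0.9908 + 0.5137 + 0.9031 + 0.0484 = 26.702

26.702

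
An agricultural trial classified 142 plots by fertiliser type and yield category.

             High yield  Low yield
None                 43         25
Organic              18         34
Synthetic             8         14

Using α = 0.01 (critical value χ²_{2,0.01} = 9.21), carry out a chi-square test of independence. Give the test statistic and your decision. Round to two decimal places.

Row totals: 68, 52, 22. Column totals: 69, 73. Grand total N = 142.
Expected counts (row total × column total / N):
  None, High yield: 68×69/142 = 33.042
  None, Low yield: 68×73/142 = 34.958
  Organic, High yield: 52×69/142 = 25.268
  Organic, Low yield: 52×73/142 = 26.732
  Synthetic, High yield: 22×69/142 = 10.690
  Synthetic, Low yield: 22×73/142 = 11.310
Contributions (O − E)²/E:
  (43 − 33.042)²/33.042 = 3.0011
  (25 − 34.958)²/34.958 = 2.8366
  (18 − 25.268)²/25.268 = 2.0905
  (34 − 26.732)²/26.732 = 1.9761
  (8 − 10.690)²/10.690 = 0.6769
  (14 − 11.310)²/11.310 = 0.6398
χ² = 3.0011 + 2.8366 + 2.0905 + 1.9761 + 0.6769 + 0.6398 = 11.22
df = (3−1)(2−1) = 2. Since 11.22 > 9.21, reject the null hypothesis of independence at α = 0.01.

11.22; reject H₀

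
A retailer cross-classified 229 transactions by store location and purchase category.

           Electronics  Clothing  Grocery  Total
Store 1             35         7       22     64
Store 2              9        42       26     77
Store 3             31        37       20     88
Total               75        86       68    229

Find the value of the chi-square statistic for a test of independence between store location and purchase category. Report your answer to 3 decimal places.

Grand total N = 229.
Expected counts (row total × column total / N):
  Store 1, Electronics: 64×75/229 = 20.96070
  Store 1, Clothing: 64×86/229 = 24.03493
  Store 1, Grocery: 64×68/229 = 19.00437
  Store 2, Electronics: 77×75/229 = 25.21834
  Store 2, Clothing: 77×86/229 = 28.91703
  Store 2, Grocery: 77×68/229 = 22.86463
  Store 3, Electronics: 88×75/229 = 28.82096
  Store 3, Clothing: 88×86/229 = 33.04803
  Store 3, Grocery: 88×68/229 = 26.13100
Contributions (O − E)²/E:
  (35 − 20.96070)²/20.96070 = 9.4034
  (7 − 24.03493)²/24.03493 = 12.0736
  (22 − 19.00437)²/19.00437 = 0.4722
  (9 − 25.21834)²/25.21834 = 10.4303
  (42 − 28.91703)²/28.91703 = 5.9191
  (26 − 22.86463)²/22.86463 = 0.4299
  (31 − 28.82096)²/28.82096 = 0.1647
  (37 − 33.04803)²/33.04803 = 0.4726
  (20 − 26.13100)²/26.13100 = 1.4385
χ² = 9.4034 + 12.0736 + 0.4722 + 10.4303 + 5.9191 + 0.4299 + 0.1647 + 0.4726 + 1.4385 = 40.804

40.804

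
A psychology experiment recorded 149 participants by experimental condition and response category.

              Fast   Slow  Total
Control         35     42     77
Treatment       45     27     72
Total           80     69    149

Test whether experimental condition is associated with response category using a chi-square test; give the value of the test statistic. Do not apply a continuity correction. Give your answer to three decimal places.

4.348

Grand total N = 149.
Expected counts (row total × column total / N):
  Control, Fast: 77×80/149 = 41.3423
  Control, Slow: 77×69/149 = 35.6577
  Treatment, Fast: 72×80/149 = 38.6577
  Treatment, Slow: 72×69/149 = 33.3423
Contributions (O − E)²/E:
  (35 − 41.3423)²/41.3423 = 0.9730
  (42 − 35.6577)²/35.6577 = 1.1281
  (45 − 38.6577)²/38.6577 = 1.0405
  (27 − 33.3423)²/33.3423 = 1.2064
χ² = 0.9730 + 1.1281 + 1.0405 + 1.2064 = 4.348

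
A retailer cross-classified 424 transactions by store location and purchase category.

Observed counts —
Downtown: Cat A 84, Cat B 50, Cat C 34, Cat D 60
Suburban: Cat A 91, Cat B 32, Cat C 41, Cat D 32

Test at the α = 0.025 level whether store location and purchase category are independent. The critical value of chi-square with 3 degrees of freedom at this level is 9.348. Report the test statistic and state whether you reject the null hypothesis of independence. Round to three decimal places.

11.054; reject H₀

Row totals: 228, 196. Column totals: 175, 82, 75, 92. Grand total N = 424.
Expected counts (row total × column total / N):
  Downtown, Cat A: 228×175/424 = 94.1038
  Downtown, Cat B: 228×82/424 = 44.0943
  Downtown, Cat C: 228×75/424 = 40.3302
  Downtown, Cat D: 228×92/424 = 49.4717
  Suburban, Cat A: 196×175/424 = 80.8962
  Suburban, Cat B: 196×82/424 = 37.9057
  Suburban, Cat C: 196×75/424 = 34.6698
  Suburban, Cat D: 196×92/424 = 42.5283
Contributions (O − E)²/E:
  (84 − 94.1038)²/94.1038 = 1.0848
  (50 − 44.0943)²/44.0943 = 0.7910
  (34 − 40.3302)²/40.3302 = 0.9936
  (60 − 49.4717)²/49.4717 = 2.2406
  (91 − 80.8962)²/80.8962 = 1.2619
  (32 − 37.9057)²/37.9057 = 0.9201
  (41 − 34.6698)²/34.6698 = 1.1558
  (32 − 42.5283)²/42.5283 = 2.6064
χ² = 1.0848 + 0.7910 + 0.9936 + 2.2406 + 1.2619 + 0.9201 + 1.1558 + 2.6064 = 11.054
df = (2−1)(4−1) = 3. Since 11.054 > 9.348, reject the null hypothesis of independence at α = 0.025.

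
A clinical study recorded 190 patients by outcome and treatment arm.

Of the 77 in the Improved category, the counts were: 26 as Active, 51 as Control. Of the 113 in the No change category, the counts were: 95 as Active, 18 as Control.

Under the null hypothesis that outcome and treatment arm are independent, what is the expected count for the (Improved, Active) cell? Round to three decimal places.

Row total (Improved) = 77; column total (Active) = 121; grand total N = 190.
Expected count = (row total × column total) / N = 77 × 121 / 190 = 49.037.

49.037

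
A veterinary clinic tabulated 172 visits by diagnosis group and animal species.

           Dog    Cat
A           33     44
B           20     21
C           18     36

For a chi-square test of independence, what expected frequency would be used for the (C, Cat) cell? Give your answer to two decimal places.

31.71

Row total (C) = 54; column total (Cat) = 101; grand total N = 172.
Expected count = (row total × column total) / N = 54 × 101 / 172 = 31.71.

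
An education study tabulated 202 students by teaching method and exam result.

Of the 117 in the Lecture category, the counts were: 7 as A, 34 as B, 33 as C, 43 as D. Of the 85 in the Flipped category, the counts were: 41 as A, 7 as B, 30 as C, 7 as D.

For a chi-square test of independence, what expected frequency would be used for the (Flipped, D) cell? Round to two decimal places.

Row total (Flipped) = 85; column total (D) = 50; grand total N = 202.
Expected count = (row total × column total) / N = 85 × 50 / 202 = 21.04.

21.04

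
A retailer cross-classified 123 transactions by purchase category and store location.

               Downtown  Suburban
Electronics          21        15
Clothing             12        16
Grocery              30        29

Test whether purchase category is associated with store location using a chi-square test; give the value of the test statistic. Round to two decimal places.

1.52

Row totals: 36, 28, 59. Column totals: 63, 60. Grand total N = 123.
Expected counts (row total × column total / N):
  Electronics, Downtown: 36×63/123 = 18.439
  Electronics, Suburban: 36×60/123 = 17.561
  Clothing, Downtown: 28×63/123 = 14.341
  Clothing, Suburban: 28×60/123 = 13.659
  Grocery, Downtown: 59×63/123 = 30.220
  Grocery, Suburban: 59×60/123 = 28.780
Contributions (O − E)²/E:
  (21 − 18.439)²/18.439 = 0.3557
  (15 − 17.561)²/17.561 = 0.3735
  (12 − 14.341)²/14.341 = 0.3821
  (16 − 13.659)²/13.659 = 0.4012
  (30 − 30.220)²/30.220 = 0.0016
  (29 − 28.780)²/28.780 = 0.0017
χ² = 0.3557 + 0.3735 + 0.3821 + 0.4012 + 0.0016 + 0.0017 = 1.52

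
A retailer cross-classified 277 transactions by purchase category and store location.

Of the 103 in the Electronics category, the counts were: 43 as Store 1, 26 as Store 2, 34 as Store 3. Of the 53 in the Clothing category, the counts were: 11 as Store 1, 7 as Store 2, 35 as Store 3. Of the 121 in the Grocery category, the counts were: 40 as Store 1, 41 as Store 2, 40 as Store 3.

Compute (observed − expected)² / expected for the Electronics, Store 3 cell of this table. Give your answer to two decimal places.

1.05

Row total (Electronics) = 103; column total (Store 3) = 109; N = 277.
Expected count E = 103 × 109 / 277 = 40.531.
Contribution = (O − E)²/E = (34 − 40.531)² / 40.531 = 1.05.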